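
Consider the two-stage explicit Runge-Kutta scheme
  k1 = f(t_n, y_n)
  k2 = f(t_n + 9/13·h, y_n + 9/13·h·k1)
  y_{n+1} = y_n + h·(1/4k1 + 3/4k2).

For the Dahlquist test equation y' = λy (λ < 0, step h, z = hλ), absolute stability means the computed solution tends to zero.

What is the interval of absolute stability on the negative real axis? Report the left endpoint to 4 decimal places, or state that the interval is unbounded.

z∈(-1.9259,0).

Set f=λy, z=hλ:
  k1=λy_n ⇒ h·k1=z·y_n;  k2=λ(1+9/13z)y_n ⇒ h·k2=z(1+9/13z)y_n
  y_{n+1}/y_n = 1 + 1/4z + 3/4z(1+9/13z) = 1 + z + 27/52z²
  R(z) = 1 + z + 27/52z².

Need |R(x)|<1, x<0.
x=-1.43: |R|=0.6318
R=1: x+27/52x²=0 ⇒ x=−52/27=-1.9259; min R=1−1/(4·27/52)=0.5185>−1
Confirm numerically:
  x=-1.556: |R|=0.70113 <1
  x=-1.146: |R|=0.53591 <1
  x=-1.098: |R|=0.52799 <1
  x=-0.933: |R|=0.51898 <1
  x=-2.472: |R|=1.70091 >1
  x=-2.367: |R|=1.54209 >1
  x=-1.966: |R|=1.04091 >1
Stable set (-1.9259, 0).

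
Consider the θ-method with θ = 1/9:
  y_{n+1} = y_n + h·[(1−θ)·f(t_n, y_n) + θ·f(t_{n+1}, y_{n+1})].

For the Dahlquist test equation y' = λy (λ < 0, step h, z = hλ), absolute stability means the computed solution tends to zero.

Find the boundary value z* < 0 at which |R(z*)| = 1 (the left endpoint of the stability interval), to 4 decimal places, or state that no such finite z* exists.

Set f=λy, z=hλ:
  y_{n+1} = y_n + z·[8/9·y_n + 1/9·y_{n+1}] ⇒ (1 − 1/9z)y_{n+1} = (1 + 8/9z)y_n
  R(z) = (1 + 8/9z)/(1 − 1/9z).

Find x<0 with |R(x)|<1.
x=-1.73: |R|=0.4511
R=−1: 1+8/9x = −1+1/9x ⇒ -7/9x=2 ⇒ x=2/(-7/9)=-2.5714
Confirm numerically:
  x=-2.536: |R|=0.97850 <1
  x=-1.940: |R|=0.59598 <1
  x=-1.199: |R|=0.05804 <1
  x=-3.033: |R|=1.26851 >1
  x=-2.673: |R|=1.06091 >1
Stable set (-2.5714, 0).

left endpoint -2.5714.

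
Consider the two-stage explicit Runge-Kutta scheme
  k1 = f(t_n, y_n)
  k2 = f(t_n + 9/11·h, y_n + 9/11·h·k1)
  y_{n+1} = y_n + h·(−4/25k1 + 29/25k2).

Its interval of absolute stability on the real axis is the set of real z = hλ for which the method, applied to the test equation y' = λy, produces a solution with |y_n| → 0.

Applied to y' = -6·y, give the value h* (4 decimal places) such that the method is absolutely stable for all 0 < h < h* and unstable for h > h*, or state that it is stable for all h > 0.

(-1.0536,0); λ=-6 ⇒ h* = (275/261)/6 = 0.1756.

Set f=λy, z=hλ:
  k1=λy_n ⇒ h·k1=z·y_n;  k2=λ(1+9/11z)y_n ⇒ h·k2=z(1+9/11z)y_n
  y_{n+1}/y_n = 1 − 4/25z + 29/25z(1+9/11z) = 1 + z + 261/275z²
  ⇒ R(z) = 1 + z + 261/275z².

Solve |R(x)|<1 on ℝ⁻.
x=-1.69: |R|=2.0207
R=1: x+261/275x²=0 ⇒ x=−275/261=-1.0536; min R=1−1/(4·261/275)=0.7366>−1
Confirm numerically:
  x=-0.950: |R|=0.90655 <1
  x=-0.926: |R|=0.88782 <1
  x=-0.592: |R|=0.74062 <1
  x=-1.494: |R|=1.62441 >1
  x=-1.267: |R|=1.25657 >1
  x=-1.116: |R|=1.06605 >1
Interval (-1.0536, 0).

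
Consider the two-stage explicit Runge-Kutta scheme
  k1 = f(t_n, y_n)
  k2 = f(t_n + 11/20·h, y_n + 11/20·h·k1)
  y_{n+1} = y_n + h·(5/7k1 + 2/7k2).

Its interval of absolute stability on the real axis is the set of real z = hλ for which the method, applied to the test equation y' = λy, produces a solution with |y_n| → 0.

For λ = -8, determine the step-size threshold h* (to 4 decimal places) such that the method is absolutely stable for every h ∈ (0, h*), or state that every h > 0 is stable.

(-6.3636,0); λ=-8 ⇒ h* = (70/11)/8 = 0.7955.

Set f=λy, z=hλ:
  k1=λy_n ⇒ h·k1=z·y_n;  k2=λ(1+11/20z)y_n ⇒ h·k2=z(1+11/20z)y_n
  y_{n+1}/y_n = 1 + 5/7z + 2/7z(1+11/20z) = 1 + z + 11/70z²
  ⇒ R(z) = 1 + z + 11/70z².

Find x<0 with |R(x)|<1.
x=-0.71: |R|=0.3692
R=1: x+11/70x²=0 ⇒ x=−70/11=-6.3636; min R=1−1/(4·11/70)=-0.5909>−1
Confirm numerically:
  x=-5.935: |R|=0.60024 <1
  x=-5.790: |R|=0.47807 <1
  x=-5.017: |R|=0.06167 <1
  x=-6.879: |R|=1.55710 >1
  x=-6.589: |R|=1.23334 >1
Stable set (-6.3636, 0).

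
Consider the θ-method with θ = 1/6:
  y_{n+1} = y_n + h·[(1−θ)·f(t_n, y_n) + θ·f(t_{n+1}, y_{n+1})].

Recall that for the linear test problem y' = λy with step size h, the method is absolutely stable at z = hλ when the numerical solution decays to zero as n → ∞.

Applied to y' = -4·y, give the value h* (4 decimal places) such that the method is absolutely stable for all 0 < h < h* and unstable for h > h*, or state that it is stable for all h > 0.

(-3.0000,0); λ=-4 ⇒ h* = (3)/4 = 0.7500.

Set f=λy, z=hλ:
  y_{n+1} = y_n + z·[5/6·y_n + 1/6·y_{n+1}] ⇒ (1 − 1/6z)y_{n+1} = (1 + 5/6z)y_n
  Hence R(z) = (1 + 5/6z)/(1 − 1/6z).

Find x<0 with |R(x)|<1.
x=-0.55: |R|=0.4962
R=−1: 1+5/6x = −1+1/6x ⇒ -2/3x=2 ⇒ x=2/(-2/3)=-3.0000
Confirm numerically:
  x=-2.910: |R|=0.95960 <1
  x=-2.210: |R|=0.61510 <1
  x=-1.576: |R|=0.24815 <1
  x=-3.417: |R|=1.17713 >1
  x=-3.079: |R|=1.03481 >1
So |R|<1 on (-3.0000, 0).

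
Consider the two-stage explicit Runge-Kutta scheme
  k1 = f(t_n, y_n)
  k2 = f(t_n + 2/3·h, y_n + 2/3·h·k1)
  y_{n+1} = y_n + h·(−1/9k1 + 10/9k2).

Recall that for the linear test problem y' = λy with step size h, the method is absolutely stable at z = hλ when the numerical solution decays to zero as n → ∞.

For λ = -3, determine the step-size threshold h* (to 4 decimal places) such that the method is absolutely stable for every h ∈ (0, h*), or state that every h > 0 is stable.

(-1.3500,0); λ=-3 ⇒ h* = (27/20)/3 = 0.4500.

On y'=λy, z=hλ:
  k1=λy_n ⇒ h·k1=z·y_n;  k2=λ(1+2/3z)y_n ⇒ h·k2=z(1+2/3z)y_n
  y_{n+1}/y_n = 1 − 1/9z + 10/9z(1+2/3z) = 1 + z + 20/27z²
  R(z) = 1 + z + 20/27z².

Need |R(x)|<1, x<0.
x=-0.89: |R|=0.6967
R=1: x+20/27x²=0 ⇒ x=−27/20=-1.3500; min R=1−1/(4·20/27)=0.6625>−1
Confirm numerically:
  x=-1.304: |R|=0.95557 <1
  x=-1.210: |R|=0.87452 <1
  x=-0.699: |R|=0.66293 <1
  x=-0.589: |R|=0.66798 <1
  x=-1.802: |R|=1.60334 >1
  x=-1.606: |R|=1.30455 >1
  x=-1.404: |R|=1.05616 >1
Stable set (-1.3500, 0).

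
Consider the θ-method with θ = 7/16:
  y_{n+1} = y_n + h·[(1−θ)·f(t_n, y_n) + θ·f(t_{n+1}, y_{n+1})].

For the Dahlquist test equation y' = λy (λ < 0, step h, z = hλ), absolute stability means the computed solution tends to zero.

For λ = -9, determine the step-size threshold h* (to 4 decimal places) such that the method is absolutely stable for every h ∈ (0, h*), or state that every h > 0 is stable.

Test eqn y'=λy, z=hλ:
  y_{n+1} = y_n + z·[9/16·y_n + 7/16·y_{n+1}] ⇒ (1 − 7/16z)y_{n+1} = (1 + 9/16z)y_n
  ⇒ R(z) = (1 + 9/16z)/(1 − 7/16z).

Find x<0 with |R(x)|<1.
x=-0.33: |R|=0.7116
R=−1: 1+9/16x = −1+7/16x ⇒ -1/8x=2 ⇒ x=2/(-1/8)=-16.0000
Confirm numerically:
  x=-12.907: |R|=0.94183 <1
  x=-12.802: |R|=0.93944 <1
  x=-12.030: |R|=0.92077 <1
  x=-16.234: |R|=1.00361 >1
  x=-16.150: |R|=1.00232 >1
  x=-16.149: |R|=1.00231 >1
Stable set (-16.0000, 0).

(-16.0000,0); λ=-9 ⇒ h* = (16)/9 = 1.7778.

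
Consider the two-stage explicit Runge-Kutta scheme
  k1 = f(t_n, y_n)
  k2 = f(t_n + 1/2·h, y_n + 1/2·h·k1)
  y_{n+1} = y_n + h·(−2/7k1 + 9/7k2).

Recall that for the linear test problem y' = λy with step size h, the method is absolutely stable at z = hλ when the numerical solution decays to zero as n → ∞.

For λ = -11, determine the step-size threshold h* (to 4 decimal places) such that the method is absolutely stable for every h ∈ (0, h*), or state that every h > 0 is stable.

(-1.5556,0); λ=-11 ⇒ h* = (14/9)/11 = 0.1414.

With y'=λy (z=hλ):
  k1=λy_n ⇒ h·k1=z·y_n;  k2=λ(1+1/2z)y_n ⇒ h·k2=z(1+1/2z)y_n
  y_{n+1}/y_n = 1 − 2/7z + 9/7z(1+1/2z) = 1 + z + 9/14z²
  so R(z) = 1 + z + 9/14z².

Boundary: |R(x)|=1, x<0.
x=-0.57: |R|=0.6389
R=1: x+9/14x²=0 ⇒ x=−14/9=-1.5556; min R=1−1/(4·9/14)=0.6111>−1
Confirm numerically:
  x=-1.239: |R|=0.74786 <1
  x=-0.938: |R|=0.62761 <1
  x=-0.884: |R|=0.61836 <1
  x=-0.645: |R|=0.62244 <1
  x=-1.786: |R|=1.26458 >1
  x=-1.610: |R|=1.05635 >1
So |R|<1 on (-1.5556, 0).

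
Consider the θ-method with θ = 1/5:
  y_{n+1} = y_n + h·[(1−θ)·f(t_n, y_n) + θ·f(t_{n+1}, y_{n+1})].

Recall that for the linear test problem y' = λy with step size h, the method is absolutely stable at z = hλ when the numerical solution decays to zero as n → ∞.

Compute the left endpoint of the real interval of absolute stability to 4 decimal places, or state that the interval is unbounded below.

z* = -3.3333.

On y'=λy, z=hλ:
  y_{n+1} = y_n + z·[4/5·y_n + 1/5·y_{n+1}] ⇒ (1 − 1/5z)y_{n+1} = (1 + 4/5z)y_n
  so R(z) = (1 + 4/5z)/(1 − 1/5z).

Solve |R(x)|<1 on ℝ⁻.
x=-1.47: |R|=0.1360
R=−1: 1+4/5x = −1+1/5x ⇒ -3/5x=2 ⇒ x=2/(-3/5)=-3.3333
Confirm numerically:
  x=-2.302: |R|=0.57628 <1
  x=-2.225: |R|=0.53979 <1
  x=-1.629: |R|=0.22869 <1
  x=-1.513: |R|=0.16152 <1
  x=-3.857: |R|=1.17737 >1
  x=-3.540: |R|=1.07260 >1
  x=-3.419: |R|=1.03053 >1
Stable set (-3.3333, 0).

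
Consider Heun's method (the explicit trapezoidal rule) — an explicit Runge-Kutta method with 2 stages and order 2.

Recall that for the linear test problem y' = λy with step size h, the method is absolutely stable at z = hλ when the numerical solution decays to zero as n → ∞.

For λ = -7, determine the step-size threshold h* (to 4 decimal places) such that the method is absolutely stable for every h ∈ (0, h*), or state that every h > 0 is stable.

(-2.0000,0); λ=-7 ⇒ h* = 0.2857.

Set f=λy, z=hλ:
  order 2, 2-stage ⇒ R(z)=1+z+z^2/2
  (e.g. R(-1.5)=0.62500, |R|=0.62500)

Find x<0 with |R(x)|<1.
x=-1.5: |R|=0.6250
|R(-1.81)|=0.8281 |R(-1.48)|=0.6152 |R(-1.19)|=0.5181
Bisect:
  x_lo=-2.4725 |R|=1.5842  x_hi=-0.0653 |R|=0.9369
  mid=-1.26891 |R|=0.53616 →hi
  mid=-1.87072 |R|=0.87908 →hi
  mid=-2.17163 |R|=1.18636 →lo
  mid=-2.02118 |R|=1.02140 →lo
  mid=-1.94595 |R|=0.94741 →hi
  mid=-1.98356 |R|=0.98370 →hi
  mid=-2.00237 |R|=1.00237 →lo
  mid=-1.99297 |R|=0.99299 →hi
  mid=-1.99767 |R|=0.99767 →hi
  mid=-2.00002 |R|=1.00002 →lo
  ...
  [-2.00002,-1.99987] ⇒ x*=-2.0000
Interval (-2.0000, 0).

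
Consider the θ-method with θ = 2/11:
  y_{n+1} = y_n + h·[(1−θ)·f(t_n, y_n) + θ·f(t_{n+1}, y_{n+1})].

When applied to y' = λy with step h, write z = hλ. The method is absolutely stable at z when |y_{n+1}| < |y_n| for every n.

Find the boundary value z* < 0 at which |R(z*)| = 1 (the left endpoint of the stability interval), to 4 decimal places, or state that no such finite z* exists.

Set f=λy, z=hλ:
  y_{n+1} = y_n + z·[9/11·y_n + 2/11·y_{n+1}] ⇒ (1 − 2/11z)y_{n+1} = (1 + 9/11z)y_n
  R(z) = (1 + 9/11z)/(1 − 2/11z).

Solve |R(x)|<1 on ℝ⁻.
x=-1.3: |R|=0.0515
R=−1: 1+9/11x = −1+2/11x ⇒ -7/11x=2 ⇒ x=2/(-7/11)=-3.1429
Confirm numerically:
  x=-2.599: |R|=0.76497 <1
  x=-2.464: |R|=0.70166 <1
  x=-1.674: |R|=0.28338 <1
  x=-1.388: |R|=0.10830 <1
  x=-3.739: |R|=1.22584 >1
  x=-3.638: |R|=1.18965 >1
  x=-3.279: |R|=1.05428 >1
Interval (-3.1429, 0).

left endpoint -3.1429.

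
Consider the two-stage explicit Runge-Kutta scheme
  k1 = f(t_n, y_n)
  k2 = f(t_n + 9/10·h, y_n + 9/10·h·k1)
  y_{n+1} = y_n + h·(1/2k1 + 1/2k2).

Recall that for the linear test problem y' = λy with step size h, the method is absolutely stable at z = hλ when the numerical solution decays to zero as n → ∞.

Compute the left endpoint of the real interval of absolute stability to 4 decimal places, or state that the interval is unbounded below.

Test eqn y'=λy, z=hλ:
  k1=λy_n ⇒ h·k1=z·y_n;  k2=λ(1+9/10z)y_n ⇒ h·k2=z(1+9/10z)y_n
  y_{n+1}/y_n = 1 + 1/2z + 1/2z(1+9/10z) = 1 + z + 9/20z²
  ⇒ R(z) = 1 + z + 9/20z².

Solve |R(x)|<1 on ℝ⁻.
x=-0.69: |R|=0.5242
R=1: x+9/20x²=0 ⇒ x=−20/9=-2.2222; min R=1−1/(4·9/20)=0.4444>−1
Confirm numerically:
  x=-1.902: |R|=0.72592 <1
  x=-1.817: |R|=0.66867 <1
  x=-1.619: |R|=0.56052 <1
  x=-0.943: |R|=0.45716 <1
  x=-2.561: |R|=1.39042 >1
  x=-2.346: |R|=1.13067 >1
  x=-2.311: |R|=1.09232 >1
Interval (-2.2222, 0).

z* = -2.2222.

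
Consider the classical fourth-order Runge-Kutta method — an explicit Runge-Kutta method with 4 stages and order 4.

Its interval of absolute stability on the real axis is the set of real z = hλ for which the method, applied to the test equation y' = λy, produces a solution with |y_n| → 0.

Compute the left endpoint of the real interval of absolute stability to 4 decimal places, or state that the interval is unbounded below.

With y'=λy (z=hλ):
  order 4, 4-stage ⇒ R(z)=1+z+z^2/2+z^3/6+z^4/24
  (e.g. R(-1.41)=0.28154, |R|=0.28154)

Solve |R(x)|<1 on ℝ⁻.
x=-1.41: |R|=0.2815
|R(-2.92)|=1.2228 |R(-2.55)|=0.6995 |R(-0.84)|=0.4348
Bisect:
  x_lo=-3.4001 |R|=2.3977  x_hi=-0.3513 |R|=0.7038
  mid=-1.87570 |R|=0.29932 →hi
  mid=-2.63789 |R|=0.79958 →hi
  mid=-3.01899 |R|=1.41343 →lo
  mid=-2.82844 |R|=1.06703 →lo
  mid=-2.73317 |R|=0.92421 →hi
  mid=-2.78080 |R|=0.99325 →hi
  mid=-2.80462 |R|=1.02954 →lo
  ...
  [-2.78546,-2.78527] ⇒ x*=-2.7853
Stable set (-2.7853, 0).

z* = -2.7853.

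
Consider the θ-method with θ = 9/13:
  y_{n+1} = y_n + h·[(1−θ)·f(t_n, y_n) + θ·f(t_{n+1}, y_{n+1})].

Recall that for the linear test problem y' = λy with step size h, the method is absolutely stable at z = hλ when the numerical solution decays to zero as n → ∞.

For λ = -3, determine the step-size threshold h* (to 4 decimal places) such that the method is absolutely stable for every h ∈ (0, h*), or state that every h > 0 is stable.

Set f=λy, z=hλ:
  y_{n+1} = y_n + z·[4/13·y_n + 9/13·y_{n+1}] ⇒ (1 − 9/13z)y_{n+1} = (1 + 4/13z)y_n
  ⇒ R(z) = (1 + 4/13z)/(1 − 9/13z).

Find x<0 with |R(x)|<1.
x=-1.31: |R|=0.3130
x=-2: |R|=0.1613
x=-10: |R|=0.2621
x=-100: |R|=0.4239
θ=9/13≥1/2 ⇒ |1+4/13x|<|1−9/13x| ∀x<0 ⇒ stable on all of ℝ⁻.

interval (−∞, 0). Any h>0 works for λ=-3.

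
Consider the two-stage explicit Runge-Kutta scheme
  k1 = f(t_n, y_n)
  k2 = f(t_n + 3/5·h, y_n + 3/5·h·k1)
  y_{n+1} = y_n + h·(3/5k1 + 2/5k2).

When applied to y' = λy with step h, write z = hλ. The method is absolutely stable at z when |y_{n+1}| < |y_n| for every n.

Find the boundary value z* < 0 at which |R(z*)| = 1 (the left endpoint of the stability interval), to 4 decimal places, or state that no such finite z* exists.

Set f=λy, z=hλ:
  k1=λy_n ⇒ h·k1=z·y_n;  k2=λ(1+3/5z)y_n ⇒ h·k2=z(1+3/5z)y_n
  y_{n+1}/y_n = 1 + 3/5z + 2/5z(1+3/5z) = 1 + z + 6/25z²
  R(z) = 1 + z + 6/25z².

Find x<0 with |R(x)|<1.
x=-0.54: |R|=0.5300
R=1: x+6/25x²=0 ⇒ x=−25/6=-4.1667; min R=1−1/(4·6/25)=-0.0417>−1
Confirm numerically:
  x=-3.860: |R|=0.71590 <1
  x=-3.621: |R|=0.52579 <1
  x=-3.057: |R|=0.18586 <1
  x=-2.577: |R|=0.01682 <1
  x=-4.414: |R|=1.26202 >1
  x=-4.245: |R|=1.07981 >1
Interval (-4.1667, 0).

left endpoint -4.1667.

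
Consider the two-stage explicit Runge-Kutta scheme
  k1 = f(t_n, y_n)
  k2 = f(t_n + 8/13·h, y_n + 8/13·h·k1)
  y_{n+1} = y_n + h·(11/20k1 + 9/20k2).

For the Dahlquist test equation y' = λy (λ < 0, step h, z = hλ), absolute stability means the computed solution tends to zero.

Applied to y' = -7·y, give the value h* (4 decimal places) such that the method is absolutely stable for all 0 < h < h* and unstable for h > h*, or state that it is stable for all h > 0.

(-3.6111,0); λ=-7 ⇒ h* = (65/18)/7 = 0.5159.

Set f=λy, z=hλ:
  k1=λy_n ⇒ h·k1=z·y_n;  k2=λ(1+8/13z)y_n ⇒ h·k2=z(1+8/13z)y_n
  y_{n+1}/y_n = 1 + 11/20z + 9/20z(1+8/13z) = 1 + z + 18/65z²
  R(z) = 1 + z + 18/65z².

Solve |R(x)|<1 on ℝ⁻.
x=-0.38: |R|=0.6600
R=1: x+18/65x²=0 ⇒ x=−65/18=-3.6111; min R=1−1/(4·18/65)=0.0972>−1
Confirm numerically:
  x=-3.506: |R|=0.89795 <1
  x=-2.554: |R|=0.25235 <1
  x=-2.483: |R|=0.22431 <1
  x=-4.204: |R|=1.69023 >1
  x=-3.856: |R|=1.26150 >1
  x=-3.843: |R|=1.24678 >1
Stable set (-3.6111, 0).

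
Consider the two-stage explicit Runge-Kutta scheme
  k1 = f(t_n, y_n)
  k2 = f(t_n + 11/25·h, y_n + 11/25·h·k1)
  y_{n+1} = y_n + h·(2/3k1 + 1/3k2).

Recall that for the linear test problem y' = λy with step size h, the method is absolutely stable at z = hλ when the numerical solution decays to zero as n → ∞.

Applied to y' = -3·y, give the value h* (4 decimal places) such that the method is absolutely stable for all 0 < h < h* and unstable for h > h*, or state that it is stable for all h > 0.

(-6.8182,0); λ=-3 ⇒ h* = (75/11)/3 = 2.2727.

With y'=λy (z=hλ):
  k1=λy_n ⇒ h·k1=z·y_n;  k2=λ(1+11/25z)y_n ⇒ h·k2=z(1+11/25z)y_n
  y_{n+1}/y_n = 1 + 2/3z + 1/3z(1+11/25z) = 1 + z + 11/75z²
  Hence R(z) = 1 + z + 11/75z².

Boundary: |R(x)|=1, x<0.
x=-0.4: |R|=0.6235
R=1: x+11/75x²=0 ⇒ x=−75/11=-6.8182; min R=1−1/(4·11/75)=-0.7045>−1
Confirm numerically:
  x=-6.455: |R|=0.65616 <1
  x=-6.076: |R|=0.33861 <1
  x=-4.916: |R|=0.37150 <1
  x=-2.893: |R|=0.66548 <1
  x=-7.118: |R|=1.31300 >1
  x=-7.058: |R|=1.24825 >1
  x=-6.951: |R|=1.13541 >1
Interval (-6.8182, 0).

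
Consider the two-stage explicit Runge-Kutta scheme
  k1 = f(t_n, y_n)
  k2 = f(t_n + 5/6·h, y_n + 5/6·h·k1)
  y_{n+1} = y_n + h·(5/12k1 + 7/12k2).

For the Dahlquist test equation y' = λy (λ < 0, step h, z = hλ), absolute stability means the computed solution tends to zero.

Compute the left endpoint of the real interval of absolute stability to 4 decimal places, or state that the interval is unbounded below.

Set f=λy, z=hλ:
  k1=λy_n ⇒ h·k1=z·y_n;  k2=λ(1+5/6z)y_n ⇒ h·k2=z(1+5/6z)y_n
  y_{n+1}/y_n = 1 + 5/12z + 7/12z(1+5/6z) = 1 + z + 35/72z²
  Hence R(z) = 1 + z + 35/72z².

Find x<0 with |R(x)|<1.
x=-0.79: |R|=0.5134
R=1: x+35/72x²=0 ⇒ x=−72/35=-2.0571; min R=1−1/(4·35/72)=0.4857>−1
Confirm numerically:
  x=-1.683: |R|=0.69390 <1
  x=-1.620: |R|=0.65575 <1
  x=-1.045: |R|=0.48585 <1
  x=-0.896: |R|=0.49426 <1
  x=-2.627: |R|=1.72772 >1
  x=-2.513: |R|=1.55687 >1
Interval (-2.0571, 0).

left endpoint -2.0571.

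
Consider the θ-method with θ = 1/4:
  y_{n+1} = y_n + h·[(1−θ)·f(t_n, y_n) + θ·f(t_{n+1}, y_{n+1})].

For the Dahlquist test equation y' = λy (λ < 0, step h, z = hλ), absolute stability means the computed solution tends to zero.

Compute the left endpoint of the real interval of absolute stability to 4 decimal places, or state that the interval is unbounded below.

z* = -4.0000.

With y'=λy (z=hλ):
  y_{n+1} = y_n + z·[3/4·y_n + 1/4·y_{n+1}] ⇒ (1 − 1/4z)y_{n+1} = (1 + 3/4z)y_n
  R(z) = (1 + 3/4z)/(1 − 1/4z).

Boundary: |R(x)|=1, x<0.
x=-1.02: |R|=0.1873
R=−1: 1+3/4x = −1+1/4x ⇒ -1/2x=2 ⇒ x=2/(-1/2)=-4.0000
Confirm numerically:
  x=-2.878: |R|=0.67374 <1
  x=-2.551: |R|=0.55762 <1
  x=-2.208: |R|=0.42268 <1
  x=-4.519: |R|=1.12185 >1
  x=-4.064: |R|=1.01587 >1
Stable set (-4.0000, 0).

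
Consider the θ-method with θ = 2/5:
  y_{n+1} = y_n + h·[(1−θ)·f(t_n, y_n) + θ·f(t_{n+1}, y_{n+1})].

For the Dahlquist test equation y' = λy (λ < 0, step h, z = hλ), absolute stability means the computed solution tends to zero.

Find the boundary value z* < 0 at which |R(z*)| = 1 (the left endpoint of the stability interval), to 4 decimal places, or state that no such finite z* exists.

Test eqn y'=λy, z=hλ:
  y_{n+1} = y_n + z·[3/5·y_n + 2/5·y_{n+1}] ⇒ (1 − 2/5z)y_{n+1} = (1 + 3/5z)y_n
  ⇒ R(z) = (1 + 3/5z)/(1 − 2/5z).

Find x<0 with |R(x)|<1.
x=-1.78: |R|=0.0397
R=−1: 1+3/5x = −1+2/5x ⇒ -1/5x=2 ⇒ x=2/(-1/5)=-10.0000
Confirm numerically:
  x=-8.507: |R|=0.93218 <1
  x=-6.693: |R|=0.82013 <1
  x=-6.193: |R|=0.78103 <1
  x=-10.568: |R|=1.02173 >1
  x=-10.547: |R|=1.02096 >1
  x=-10.506: |R|=1.01945 >1
Stable set (-10.0000, 0).

left endpoint -10.0000.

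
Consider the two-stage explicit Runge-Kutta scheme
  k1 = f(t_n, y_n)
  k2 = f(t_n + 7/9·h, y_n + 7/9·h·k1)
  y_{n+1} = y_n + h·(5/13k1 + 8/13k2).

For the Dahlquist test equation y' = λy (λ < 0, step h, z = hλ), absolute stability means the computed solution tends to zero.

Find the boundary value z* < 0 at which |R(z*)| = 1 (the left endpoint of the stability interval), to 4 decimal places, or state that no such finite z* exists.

Test eqn y'=λy, z=hλ:
  k1=λy_n ⇒ h·k1=z·y_n;  k2=λ(1+7/9z)y_n ⇒ h·k2=z(1+7/9z)y_n
  y_{n+1}/y_n = 1 + 5/13z + 8/13z(1+7/9z) = 1 + z + 56/117z²
  R(z) = 1 + z + 56/117z².

Find x<0 with |R(x)|<1.
x=-0.81: |R|=0.5040
R=1: x+56/117x²=0 ⇒ x=−117/56=-2.0893; min R=1−1/(4·56/117)=0.4777>−1
Confirm numerically:
  x=-1.526: |R|=0.58858 <1
  x=-1.274: |R|=0.50286 <1
  x=-0.985: |R|=0.47938 <1
  x=-2.388: |R|=1.34142 >1
  x=-2.387: |R|=1.34014 >1
  x=-2.158: |R|=1.07097 >1
Interval (-2.0893, 0).

z* = -2.0893.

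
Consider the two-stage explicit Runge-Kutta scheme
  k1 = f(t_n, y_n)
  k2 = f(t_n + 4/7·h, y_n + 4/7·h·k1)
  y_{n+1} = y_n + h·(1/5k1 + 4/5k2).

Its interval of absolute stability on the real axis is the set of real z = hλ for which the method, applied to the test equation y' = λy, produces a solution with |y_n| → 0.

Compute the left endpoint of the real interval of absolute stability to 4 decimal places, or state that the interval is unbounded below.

z* = -2.1875.

With y'=λy (z=hλ):
  k1=λy_n ⇒ h·k1=z·y_n;  k2=λ(1+4/7z)y_n ⇒ h·k2=z(1+4/7z)y_n
  y_{n+1}/y_n = 1 + 1/5z + 4/5z(1+4/7z) = 1 + z + 16/35z²
  so R(z) = 1 + z + 16/35z².

Find x<0 with |R(x)|<1.
x=-1.62: |R|=0.5797
R=1: x+16/35x²=0 ⇒ x=−35/16=-2.1875; min R=1−1/(4·16/35)=0.4531>−1
Confirm numerically:
  x=-2.110: |R|=0.92525 <1
  x=-1.687: |R|=0.61401 <1
  x=-1.583: |R|=0.56255 <1
  x=-0.964: |R|=0.46082 <1
  x=-2.764: |R|=1.72843 >1
  x=-2.413: |R|=1.24875 >1
  x=-2.284: |R|=1.10076 >1
So |R|<1 on (-2.1875, 0).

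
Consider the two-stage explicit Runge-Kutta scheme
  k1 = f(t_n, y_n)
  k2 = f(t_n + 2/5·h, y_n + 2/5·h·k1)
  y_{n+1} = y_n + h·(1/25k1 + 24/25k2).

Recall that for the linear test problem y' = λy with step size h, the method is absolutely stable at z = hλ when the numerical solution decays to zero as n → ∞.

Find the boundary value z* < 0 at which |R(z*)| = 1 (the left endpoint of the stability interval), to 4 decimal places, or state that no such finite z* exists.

With y'=λy (z=hλ):
  k1=λy_n ⇒ h·k1=z·y_n;  k2=λ(1+2/5z)y_n ⇒ h·k2=z(1+2/5z)y_n
  y_{n+1}/y_n = 1 + 1/25z + 24/25z(1+2/5z) = 1 + z + 48/125z²
  so R(z) = 1 + z + 48/125z².

Boundary: |R(x)|=1, x<0.
x=-1.76: |R|=0.4295
R=1: x+48/125x²=0 ⇒ x=−125/48=-2.6042; min R=1−1/(4·48/125)=0.3490>−1
Confirm numerically:
  x=-2.511: |R|=0.91017 <1
  x=-2.233: |R|=0.68173 <1
  x=-1.558: |R|=0.37411 <1
  x=-3.102: |R|=1.59300 >1
  x=-3.027: |R|=1.49149 >1
  x=-2.758: |R|=1.16292 >1
So |R|<1 on (-2.6042, 0).

left endpoint -2.6042.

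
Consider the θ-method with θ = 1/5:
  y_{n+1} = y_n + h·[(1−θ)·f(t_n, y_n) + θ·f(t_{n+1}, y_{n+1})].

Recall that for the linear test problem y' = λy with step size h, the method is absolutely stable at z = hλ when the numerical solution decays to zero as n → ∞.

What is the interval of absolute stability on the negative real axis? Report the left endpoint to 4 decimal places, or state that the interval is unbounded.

Set f=λy, z=hλ:
  y_{n+1} = y_n + z·[4/5·y_n + 1/5·y_{n+1}] ⇒ (1 − 1/5z)y_{n+1} = (1 + 4/5z)y_n
  Hence R(z) = (1 + 4/5z)/(1 − 1/5z).

Solve |R(x)|<1 on ℝ⁻.
x=-0.62: |R|=0.4484
R=−1: 1+4/5x = −1+1/5x ⇒ -3/5x=2 ⇒ x=2/(-3/5)=-3.3333
Confirm numerically:
  x=-2.958: |R|=0.85851 <1
  x=-2.368: |R|=0.60695 <1
  x=-1.809: |R|=0.32839 <1
  x=-3.848: |R|=1.17450 >1
  x=-3.783: |R|=1.15359 >1
So |R|<1 on (-3.3333, 0).

z∈(-3.3333,0).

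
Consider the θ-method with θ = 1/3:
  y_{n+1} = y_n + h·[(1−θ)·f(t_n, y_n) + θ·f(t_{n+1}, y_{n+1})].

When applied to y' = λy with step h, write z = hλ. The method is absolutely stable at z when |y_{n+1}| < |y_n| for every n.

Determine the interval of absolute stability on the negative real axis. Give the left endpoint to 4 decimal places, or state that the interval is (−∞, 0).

(-6.0000, 0).

Set f=λy, z=hλ:
  y_{n+1} = y_n + z·[2/3·y_n + 1/3·y_{n+1}] ⇒ (1 − 1/3z)y_{n+1} = (1 + 2/3z)y_n
  so R(z) = (1 + 2/3z)/(1 − 1/3z).

Boundary: |R(x)|=1, x<0.
x=-1.58: |R|=0.0349
R=−1: 1+2/3x = −1+1/3x ⇒ -1/3x=2 ⇒ x=2/(-1/3)=-6.0000
Confirm numerically:
  x=-5.941: |R|=0.99340 <1
  x=-2.720: |R|=0.42657 <1
  x=-2.695: |R|=0.41967 <1
  x=-6.527: |R|=1.05532 >1
  x=-6.421: |R|=1.04469 >1
Interval (-6.0000, 0).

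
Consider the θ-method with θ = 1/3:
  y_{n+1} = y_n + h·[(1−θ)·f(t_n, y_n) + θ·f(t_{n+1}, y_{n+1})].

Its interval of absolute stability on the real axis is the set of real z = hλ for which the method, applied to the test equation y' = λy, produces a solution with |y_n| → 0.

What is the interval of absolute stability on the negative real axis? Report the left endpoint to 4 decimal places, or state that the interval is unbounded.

Set f=λy, z=hλ:
  y_{n+1} = y_n + z·[2/3·y_n + 1/3·y_{n+1}] ⇒ (1 − 1/3z)y_{n+1} = (1 + 2/3z)y_n
  ⇒ R(z) = (1 + 2/3z)/(1 − 1/3z).

Solve |R(x)|<1 on ℝ⁻.
x=-1.06: |R|=0.2167
R=−1: 1+2/3x = −1+1/3x ⇒ -1/3x=2 ⇒ x=2/(-1/3)=-6.0000
Confirm numerically:
  x=-5.053: |R|=0.88240 <1
  x=-4.502: |R|=0.80032 <1
  x=-3.935: |R|=0.70224 <1
  x=-6.381: |R|=1.04061 >1
  x=-6.101: |R|=1.01110 >1
  x=-6.031: |R|=1.00343 >1
Interval (-6.0000, 0).

z∈(-6.0000,0).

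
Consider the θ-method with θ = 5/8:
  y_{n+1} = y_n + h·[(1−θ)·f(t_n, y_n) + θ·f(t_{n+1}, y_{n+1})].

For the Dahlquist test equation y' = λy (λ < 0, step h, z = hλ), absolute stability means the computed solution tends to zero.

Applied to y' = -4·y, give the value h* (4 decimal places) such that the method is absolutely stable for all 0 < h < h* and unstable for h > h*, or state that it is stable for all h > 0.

interval (−∞, 0). Any h>0 works for λ=-4.

Set f=λy, z=hλ:
  y_{n+1} = y_n + z·[3/8·y_n + 5/8·y_{n+1}] ⇒ (1 − 5/8z)y_{n+1} = (1 + 3/8z)y_n
  R(z) = (1 + 3/8z)/(1 − 5/8z).

Need |R(x)|<1, x<0.
x=-1.44: |R|=0.2421
x=-2: |R|=0.1111
x=-10: |R|=0.3793
x=-100: |R|=0.5748
θ=5/8≥1/2 ⇒ |1+3/8x|<|1−5/8x| ∀x<0 ⇒ stable on all of ℝ⁻.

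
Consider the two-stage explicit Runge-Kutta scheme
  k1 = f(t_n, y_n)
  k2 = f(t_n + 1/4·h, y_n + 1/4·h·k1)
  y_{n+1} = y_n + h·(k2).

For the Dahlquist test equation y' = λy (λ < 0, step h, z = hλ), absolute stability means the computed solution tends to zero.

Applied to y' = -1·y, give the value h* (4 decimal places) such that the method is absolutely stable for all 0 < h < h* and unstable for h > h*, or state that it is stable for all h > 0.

(-4.0000,0); λ=-1 ⇒ h* = (4)/1 = 4.0000.

On y'=λy, z=hλ:
  k1=λy_n ⇒ h·k1=z·y_n;  k2=λ(1+1/4z)y_n ⇒ h·k2=z(1+1/4z)y_n
  y_{n+1}/y_n = 1 + z(1+1/4z) = 1 + z + 1/4z²
  Hence R(z) = 1 + z + 1/4z².

Boundary: |R(x)|=1, x<0.
x=-0.36: |R|=0.6724
R=1: x+1/4x²=0 ⇒ x=−4=-4.0000; min R=1−1/(4·1/4)=0.0000>−1
Confirm numerically:
  x=-3.802: |R|=0.81180 <1
  x=-3.016: |R|=0.25806 <1
  x=-2.381: |R|=0.03629 <1
  x=-4.140: |R|=1.14490 >1
  x=-4.080: |R|=1.08160 >1
Stable set (-4.0000, 0).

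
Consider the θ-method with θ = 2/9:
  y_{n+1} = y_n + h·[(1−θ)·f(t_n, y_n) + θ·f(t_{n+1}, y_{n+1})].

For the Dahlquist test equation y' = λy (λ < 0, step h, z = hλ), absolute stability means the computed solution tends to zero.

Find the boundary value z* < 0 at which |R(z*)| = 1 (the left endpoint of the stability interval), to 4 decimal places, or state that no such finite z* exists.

z* = -3.6000.

Set f=λy, z=hλ:
  y_{n+1} = y_n + z·[7/9·y_n + 2/9·y_{n+1}] ⇒ (1 − 2/9z)y_{n+1} = (1 + 7/9z)y_n
  Hence R(z) = (1 + 7/9z)/(1 − 2/9z).

Find x<0 with |R(x)|<1.
x=-1.44: |R|=0.0909
R=−1: 1+7/9x = −1+2/9x ⇒ -5/9x=2 ⇒ x=2/(-5/9)=-3.6000
Confirm numerically:
  x=-2.897: |R|=0.76240 <1
  x=-2.254: |R|=0.50178 <1
  x=-1.864: |R|=0.31804 <1
  x=-1.588: |R|=0.17378 <1
  x=-4.048: |R|=1.13102 >1
  x=-3.812: |R|=1.06376 >1
Interval (-3.6000, 0).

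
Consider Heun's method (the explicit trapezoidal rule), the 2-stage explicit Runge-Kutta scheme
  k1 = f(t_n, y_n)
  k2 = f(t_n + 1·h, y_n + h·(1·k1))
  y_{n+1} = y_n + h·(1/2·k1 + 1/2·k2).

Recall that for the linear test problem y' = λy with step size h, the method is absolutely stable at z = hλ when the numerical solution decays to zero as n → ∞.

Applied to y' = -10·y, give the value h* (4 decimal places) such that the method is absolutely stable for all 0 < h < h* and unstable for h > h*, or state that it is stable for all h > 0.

On y'=λy, z=hλ:
  order 2, 2-stage ⇒ R(z)=1+z+z^2/2
  (e.g. R(-1.42)=0.58820, |R|=0.58820)

Need |R(x)|<1, x<0.
x=-1.42: |R|=0.5882
|R(-1.84)|=0.8528 |R(-1.7)|=0.7450 |R(-0.51)|=0.6200
Bisect:
  x_lo=-2.3845 |R|=1.4584  x_hi=-0.0655 |R|=0.9366
  mid=-1.22501 |R|=0.52532 →hi
  mid=-1.80476 |R|=0.82382 →hi
  mid=-2.09463 |R|=1.09911 →lo
  mid=-1.94969 |R|=0.95096 →hi
  mid=-2.02216 |R|=1.02241 →lo
  mid=-1.98593 |R|=0.98603 →hi
  mid=-2.00404 |R|=1.00405 →lo
  mid=-1.99499 |R|=0.99500 →hi
  ...
  [-2.00008,-1.99994] ⇒ x*=-2.0000
So |R|<1 on (-2.0000, 0).

(-2.0000,0); λ=-10 ⇒ h* = 0.2000.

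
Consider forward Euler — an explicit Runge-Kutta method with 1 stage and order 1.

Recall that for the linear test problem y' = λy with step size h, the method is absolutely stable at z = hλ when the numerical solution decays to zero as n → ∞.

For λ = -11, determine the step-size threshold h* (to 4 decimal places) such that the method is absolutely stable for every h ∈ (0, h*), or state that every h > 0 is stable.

(-2.0000,0); λ=-11 ⇒ h* = 0.1818.

With y'=λy (z=hλ):
  order 1, 1-stage ⇒ R(z)=1+z
  (e.g. R(-0.51)=0.49000, |R|=0.49000)

Find x<0 with |R(x)|<1.
x=-0.51: |R|=0.4900
|R(-2.33)|=1.3300 |R(-2.01)|=1.0100 |R(-1.61)|=0.6100
Bisect:
  x_lo=-2.3136 |R|=1.3136  x_hi=-0.2682 |R|=0.7318
  mid=-1.29087 |R|=0.29087 →hi
  mid=-1.80223 |R|=0.80223 →hi
  mid=-2.05791 |R|=1.05791 →lo
  mid=-1.93007 |R|=0.93007 →hi
  mid=-1.99399 |R|=0.99399 →hi
  mid=-2.02595 |R|=1.02595 →lo
  mid=-2.00997 |R|=1.00997 →lo
  mid=-2.00198 |R|=1.00198 →lo
  ...
  [-2.00011,-1.99998] ⇒ x*=-2.0000
Interval (-2.0000, 0).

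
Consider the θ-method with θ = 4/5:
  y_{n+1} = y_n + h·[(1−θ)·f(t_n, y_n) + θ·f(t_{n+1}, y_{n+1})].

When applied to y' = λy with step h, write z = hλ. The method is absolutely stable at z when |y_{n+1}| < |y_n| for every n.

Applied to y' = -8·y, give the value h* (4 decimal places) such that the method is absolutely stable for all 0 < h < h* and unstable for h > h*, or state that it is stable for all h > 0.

Test eqn y'=λy, z=hλ:
  y_{n+1} = y_n + z·[1/5·y_n + 4/5·y_{n+1}] ⇒ (1 − 4/5z)y_{n+1} = (1 + 1/5z)y_n
  Hence R(z) = (1 + 1/5z)/(1 − 4/5z).

Boundary: |R(x)|=1, x<0.
x=-0.61: |R|=0.5901
x=-2: |R|=0.2308
x=-10: |R|=0.1111
x=-100: |R|=0.2346
θ=4/5≥1/2 ⇒ |1+1/5x|<|1−4/5x| ∀x<0 ⇒ unbounded interval.

(−∞, 0) — no finite endpoint. Any h>0 works for λ=-8.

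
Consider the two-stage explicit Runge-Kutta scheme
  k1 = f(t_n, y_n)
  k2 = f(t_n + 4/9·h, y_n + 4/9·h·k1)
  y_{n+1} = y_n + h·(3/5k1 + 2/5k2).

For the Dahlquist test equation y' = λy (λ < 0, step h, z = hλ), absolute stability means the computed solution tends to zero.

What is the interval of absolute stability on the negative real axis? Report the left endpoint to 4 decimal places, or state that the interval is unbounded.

(-5.6250, 0).

With y'=λy (z=hλ):
  k1=λy_n ⇒ h·k1=z·y_n;  k2=λ(1+4/9z)y_n ⇒ h·k2=z(1+4/9z)y_n
  y_{n+1}/y_n = 1 + 3/5z + 2/5z(1+4/9z) = 1 + z + 8/45z²
  so R(z) = 1 + z + 8/45z².

Solve |R(x)|<1 on ℝ⁻.
x=-1.28: |R|=0.0113
R=1: x+8/45x²=0 ⇒ x=−45/8=-5.6250; min R=1−1/(4·8/45)=-0.4062>−1
Confirm numerically:
  x=-4.804: |R|=0.29883 <1
  x=-3.637: |R|=0.28540 <1
  x=-3.128: |R|=0.38855 <1
  x=-6.184: |R|=1.61455 >1
  x=-6.068: |R|=1.47789 >1
  x=-5.883: |R|=1.26983 >1
Interval (-5.6250, 0).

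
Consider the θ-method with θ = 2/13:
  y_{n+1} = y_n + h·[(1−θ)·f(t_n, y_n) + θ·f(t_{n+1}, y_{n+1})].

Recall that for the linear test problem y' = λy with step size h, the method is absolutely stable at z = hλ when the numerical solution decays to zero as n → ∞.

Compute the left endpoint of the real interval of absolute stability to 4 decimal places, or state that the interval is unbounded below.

left endpoint -2.8889.

Test eqn y'=λy, z=hλ:
  y_{n+1} = y_n + z·[11/13·y_n + 2/13·y_{n+1}] ⇒ (1 − 2/13z)y_{n+1} = (1 + 11/13z)y_n
  ⇒ R(z) = (1 + 11/13z)/(1 − 2/13z).

Solve |R(x)|<1 on ℝ⁻.
x=-0.37: |R|=0.6499
R=−1: 1+11/13x = −1+2/13x ⇒ -9/13x=2 ⇒ x=2/(-9/13)=-2.8889
Confirm numerically:
  x=-2.472: |R|=0.79091 <1
  x=-2.419: |R|=0.76292 <1
  x=-2.302: |R|=0.69995 <1
  x=-3.375: |R|=1.22152 >1
  x=-2.917: |R|=1.01343 >1
Stable set (-2.8889, 0).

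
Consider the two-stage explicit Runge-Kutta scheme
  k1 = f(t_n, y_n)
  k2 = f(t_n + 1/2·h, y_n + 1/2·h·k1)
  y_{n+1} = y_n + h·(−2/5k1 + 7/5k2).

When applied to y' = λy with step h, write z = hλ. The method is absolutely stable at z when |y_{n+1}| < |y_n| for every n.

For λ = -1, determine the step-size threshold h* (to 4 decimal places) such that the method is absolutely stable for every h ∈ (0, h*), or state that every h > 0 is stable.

On y'=λy, z=hλ:
  k1=λy_n ⇒ h·k1=z·y_n;  k2=λ(1+1/2z)y_n ⇒ h·k2=z(1+1/2z)y_n
  y_{n+1}/y_n = 1 − 2/5z + 7/5z(1+1/2z) = 1 + z + 7/10z²
  Hence R(z) = 1 + z + 7/10z².

Find x<0 with |R(x)|<1.
x=-1.04: |R|=0.7171
R=1: x+7/10x²=0 ⇒ x=−10/7=-1.4286; min R=1−1/(4·7/10)=0.6429>−1
Confirm numerically:
  x=-1.032: |R|=0.71352 <1
  x=-0.891: |R|=0.66472 <1
  x=-0.684: |R|=0.64350 <1
  x=-1.703: |R|=1.32715 >1
  x=-1.621: |R|=1.21835 >1
  x=-1.584: |R|=1.17234 >1
Interval (-1.4286, 0).

(-1.4286,0); λ=-1 ⇒ h* = (10/7)/1 = 1.4286.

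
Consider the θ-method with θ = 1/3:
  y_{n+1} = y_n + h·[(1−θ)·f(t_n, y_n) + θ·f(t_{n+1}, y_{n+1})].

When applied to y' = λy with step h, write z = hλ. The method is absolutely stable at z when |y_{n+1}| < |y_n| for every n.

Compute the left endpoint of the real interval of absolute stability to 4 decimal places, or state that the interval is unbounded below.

Test eqn y'=λy, z=hλ:
  y_{n+1} = y_n + z·[2/3·y_n + 1/3·y_{n+1}] ⇒ (1 − 1/3z)y_{n+1} = (1 + 2/3z)y_n
  R(z) = (1 + 2/3z)/(1 − 1/3z).

Boundary: |R(x)|=1, x<0.
x=-1.5: |R|=0.0000
R=−1: 1+2/3x = −1+1/3x ⇒ -1/3x=2 ⇒ x=2/(-1/3)=-6.0000
Confirm numerically:
  x=-5.622: |R|=0.95616 <1
  x=-4.072: |R|=0.72738 <1
  x=-3.006: |R|=0.50150 <1
  x=-2.750: |R|=0.43478 <1
  x=-6.510: |R|=1.05363 >1
  x=-6.469: |R|=1.04953 >1
  x=-6.147: |R|=1.01607 >1
So |R|<1 on (-6.0000, 0).

z* = -6.0000.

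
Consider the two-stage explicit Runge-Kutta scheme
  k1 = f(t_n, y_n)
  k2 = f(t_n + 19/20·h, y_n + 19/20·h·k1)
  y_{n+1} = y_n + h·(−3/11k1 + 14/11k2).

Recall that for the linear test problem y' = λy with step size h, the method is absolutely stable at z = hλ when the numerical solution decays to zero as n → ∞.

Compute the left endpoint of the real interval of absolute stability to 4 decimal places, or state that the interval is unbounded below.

z* = -0.8271.

With y'=λy (z=hλ):
  k1=λy_n ⇒ h·k1=z·y_n;  k2=λ(1+19/20z)y_n ⇒ h·k2=z(1+19/20z)y_n
  y_{n+1}/y_n = 1 − 3/11z + 14/11z(1+19/20z) = 1 + z + 133/110z²
  R(z) = 1 + z + 133/110z².

Find x<0 with |R(x)|<1.
x=-0.37: |R|=0.7955
R=1: x+133/110x²=0 ⇒ x=−110/133=-0.8271; min R=1−1/(4·133/110)=0.7932>−1
Confirm numerically:
  x=-0.583: |R|=0.82796 <1
  x=-0.444: |R|=0.79436 <1
  x=-0.368: |R|=0.79574 <1
  x=-0.338: |R|=0.80013 <1
  x=-1.151: |R|=1.45080 >1
  x=-1.089: |R|=1.34489 >1
Interval (-0.8271, 0).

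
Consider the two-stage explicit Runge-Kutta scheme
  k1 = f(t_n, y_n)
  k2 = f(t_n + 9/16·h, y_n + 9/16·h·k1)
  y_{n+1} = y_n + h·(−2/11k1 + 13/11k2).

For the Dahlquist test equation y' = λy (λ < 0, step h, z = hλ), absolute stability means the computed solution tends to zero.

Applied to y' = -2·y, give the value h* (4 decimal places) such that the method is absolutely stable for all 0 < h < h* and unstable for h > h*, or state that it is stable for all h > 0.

(-1.5043,0); λ=-2 ⇒ h* = (176/117)/2 = 0.7521.

Set f=λy, z=hλ:
  k1=λy_n ⇒ h·k1=z·y_n;  k2=λ(1+9/16z)y_n ⇒ h·k2=z(1+9/16z)y_n
  y_{n+1}/y_n = 1 − 2/11z + 13/11z(1+9/16z) = 1 + z + 117/176z²
  R(z) = 1 + z + 117/176z².

Solve |R(x)|<1 on ℝ⁻.
x=-0.93: |R|=0.6450
R=1: x+117/176x²=0 ⇒ x=−176/117=-1.5043; min R=1−1/(4·117/176)=0.6239>−1
Confirm numerically:
  x=-1.099: |R|=0.70391 <1
  x=-0.952: |R|=0.65049 <1
  x=-0.945: |R|=0.64866 <1
  x=-2.028: |R|=1.70607 >1
  x=-2.018: |R|=1.68917 >1
  x=-1.827: |R|=1.39196 >1
So |R|<1 on (-1.5043, 0).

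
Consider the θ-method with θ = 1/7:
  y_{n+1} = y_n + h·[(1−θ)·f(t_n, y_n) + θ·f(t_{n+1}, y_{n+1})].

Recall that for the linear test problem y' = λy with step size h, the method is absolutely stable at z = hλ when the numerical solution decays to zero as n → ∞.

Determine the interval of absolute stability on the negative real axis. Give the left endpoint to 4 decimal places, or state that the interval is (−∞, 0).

z∈(-2.8000,0).

Set f=λy, z=hλ:
  y_{n+1} = y_n + z·[6/7·y_n + 1/7·y_{n+1}] ⇒ (1 − 1/7z)y_{n+1} = (1 + 6/7z)y_n
  so R(z) = (1 + 6/7z)/(1 − 1/7z).

Solve |R(x)|<1 on ℝ⁻.
x=-1.5: |R|=0.2353
R=−1: 1+6/7x = −1+1/7x ⇒ -5/7x=2 ⇒ x=2/(-5/7)=-2.8000
Confirm numerically:
  x=-2.203: |R|=0.67565 <1
  x=-1.829: |R|=0.45011 <1
  x=-1.432: |R|=0.18880 <1
  x=-1.176: |R|=0.00685 <1
  x=-3.365: |R|=1.27255 >1
  x=-2.924: |R|=1.06247 >1
Stable set (-2.8000, 0).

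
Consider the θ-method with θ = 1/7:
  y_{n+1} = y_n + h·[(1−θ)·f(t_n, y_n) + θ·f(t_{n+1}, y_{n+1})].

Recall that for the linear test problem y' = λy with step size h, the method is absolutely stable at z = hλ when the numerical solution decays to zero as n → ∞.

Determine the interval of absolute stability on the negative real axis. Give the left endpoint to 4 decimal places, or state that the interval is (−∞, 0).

(-2.8000, 0).

With y'=λy (z=hλ):
  y_{n+1} = y_n + z·[6/7·y_n + 1/7·y_{n+1}] ⇒ (1 − 1/7z)y_{n+1} = (1 + 6/7z)y_n
  so R(z) = (1 + 6/7z)/(1 − 1/7z).

Find x<0 with |R(x)|<1.
x=-0.3: |R|=0.7123
R=−1: 1+6/7x = −1+1/7x ⇒ -5/7x=2 ⇒ x=2/(-5/7)=-2.8000
Confirm numerically:
  x=-2.699: |R|=0.94793 <1
  x=-1.736: |R|=0.39103 <1
  x=-1.650: |R|=0.33526 <1
  x=-1.147: |R|=0.01448 <1
  x=-3.363: |R|=1.27164 >1
  x=-3.173: |R|=1.18333 >1
  x=-3.098: |R|=1.14755 >1
Stable set (-2.8000, 0).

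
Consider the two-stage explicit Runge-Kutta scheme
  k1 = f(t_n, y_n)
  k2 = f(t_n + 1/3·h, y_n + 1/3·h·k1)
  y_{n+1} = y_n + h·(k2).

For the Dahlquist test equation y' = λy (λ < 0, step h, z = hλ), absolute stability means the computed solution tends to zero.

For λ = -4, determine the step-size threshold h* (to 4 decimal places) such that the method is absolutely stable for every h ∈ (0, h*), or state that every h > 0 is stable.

(-3.0000,0); λ=-4 ⇒ h* = (3)/4 = 0.7500.

Set f=λy, z=hλ:
  k1=λy_n ⇒ h·k1=z·y_n;  k2=λ(1+1/3z)y_n ⇒ h·k2=z(1+1/3z)y_n
  y_{n+1}/y_n = 1 + z(1+1/3z) = 1 + z + 1/3z²
  R(z) = 1 + z + 1/3z².

Boundary: |R(x)|=1, x<0.
x=-0.85: |R|=0.3908
R=1: x+1/3x²=0 ⇒ x=−3=-3.0000; min R=1−1/(4·1/3)=0.2500>−1
Confirm numerically:
  x=-2.403: |R|=0.52180 <1
  x=-2.073: |R|=0.35944 <1
  x=-2.067: |R|=0.35716 <1
  x=-3.226: |R|=1.24303 >1
  x=-3.103: |R|=1.10654 >1
  x=-3.043: |R|=1.04362 >1
So |R|<1 on (-3.0000, 0).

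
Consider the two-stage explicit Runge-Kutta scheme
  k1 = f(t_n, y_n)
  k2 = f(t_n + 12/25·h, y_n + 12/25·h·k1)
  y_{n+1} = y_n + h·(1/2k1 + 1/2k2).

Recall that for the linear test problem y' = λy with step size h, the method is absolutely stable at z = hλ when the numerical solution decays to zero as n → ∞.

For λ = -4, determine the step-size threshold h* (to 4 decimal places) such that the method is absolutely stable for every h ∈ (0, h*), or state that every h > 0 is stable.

Set f=λy, z=hλ:
  k1=λy_n ⇒ h·k1=z·y_n;  k2=λ(1+12/25z)y_n ⇒ h·k2=z(1+12/25z)y_n
  y_{n+1}/y_n = 1 + 1/2z + 1/2z(1+12/25z) = 1 + z + 6/25z²
  so R(z) = 1 + z + 6/25z².

Find x<0 with |R(x)|<1.
x=-0.72: |R|=0.4044
R=1: x+6/25x²=0 ⇒ x=−25/6=-4.1667; min R=1−1/(4·6/25)=-0.0417>−1
Confirm numerically:
  x=-3.174: |R|=0.24383 <1
  x=-2.756: |R|=0.06693 <1
  x=-2.561: |R|=0.01309 <1
  x=-1.947: |R|=0.03721 <1
  x=-4.464: |R|=1.31855 >1
  x=-4.330: |R|=1.16974 >1
  x=-4.261: |R|=1.09647 >1
So |R|<1 on (-4.1667, 0).

(-4.1667,0); λ=-4 ⇒ h* = (25/6)/4 = 1.0417.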